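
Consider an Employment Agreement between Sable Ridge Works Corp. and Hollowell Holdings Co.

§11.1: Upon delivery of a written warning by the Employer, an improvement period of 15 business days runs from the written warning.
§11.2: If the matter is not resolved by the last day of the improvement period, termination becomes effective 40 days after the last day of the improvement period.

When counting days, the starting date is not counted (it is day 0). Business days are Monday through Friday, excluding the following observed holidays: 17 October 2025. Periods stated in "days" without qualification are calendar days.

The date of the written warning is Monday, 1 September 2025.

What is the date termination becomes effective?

The last day of the improvement period: 15 business days after Monday, 1 September 2025, skipping weekends — Sep 2, Sep 3, Sep 4, Sep 5, …, Sep 18, Sep 19, Sep 22 — lands on Monday, 22 September 2025.
Adding 40 calendar days to 22 September 2025 gives 1 November 2025, which is the date termination becomes effective.

1 November 2025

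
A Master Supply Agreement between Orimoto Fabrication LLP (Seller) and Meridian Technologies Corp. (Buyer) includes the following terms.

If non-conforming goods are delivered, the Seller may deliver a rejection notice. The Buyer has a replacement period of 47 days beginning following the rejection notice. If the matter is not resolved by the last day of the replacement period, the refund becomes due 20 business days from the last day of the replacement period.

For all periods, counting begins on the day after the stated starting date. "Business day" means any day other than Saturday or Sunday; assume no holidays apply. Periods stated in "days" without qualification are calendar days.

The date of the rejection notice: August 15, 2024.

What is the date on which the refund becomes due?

The last day of the replacement period: August 15, 2024 + 47 days = October 1, 2024.
From Tuesday, October 1, 2024, 20 business days (Oct 2, Oct 3, Oct 4, Oct 7, …, Oct 25, Oct 28, Oct 29, skipping weekends) brings us to Tuesday, October 29, 2024, which is the date on which the refund becomes due.

October 29, 2024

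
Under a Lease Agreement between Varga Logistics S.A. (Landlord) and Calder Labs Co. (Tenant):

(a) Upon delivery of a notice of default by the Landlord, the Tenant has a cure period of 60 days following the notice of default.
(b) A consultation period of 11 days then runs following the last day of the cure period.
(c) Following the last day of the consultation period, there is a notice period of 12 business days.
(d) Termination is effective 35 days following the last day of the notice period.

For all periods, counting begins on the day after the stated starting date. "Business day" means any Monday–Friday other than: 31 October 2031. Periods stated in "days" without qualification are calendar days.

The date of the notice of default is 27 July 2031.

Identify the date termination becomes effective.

Adding 60 calendar days to 27 July 2031 gives 25 September 2031, which is the last day of the cure period.
Adding 11 calendar days to 25 September 2031 gives 6 October 2031, which is the last day of the consultation period.
The last day of the notice period: counting 12 business days from Monday, 6 October 2031 (Oct 7, Oct 8, Oct 9, Oct 10, …, Oct 20, Oct 21, Oct 22, skipping weekends) reaches Wednesday, 22 October 2031.
The date termination becomes effective: 35 calendar days after 22 October 2031 is 26 November 2031.

26 November 2031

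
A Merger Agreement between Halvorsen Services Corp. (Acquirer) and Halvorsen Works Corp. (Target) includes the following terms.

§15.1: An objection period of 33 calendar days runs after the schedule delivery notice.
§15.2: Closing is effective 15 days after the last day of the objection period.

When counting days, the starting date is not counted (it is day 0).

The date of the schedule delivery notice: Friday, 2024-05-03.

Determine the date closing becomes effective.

2024-06-20

Adding 33 calendar days to 2024-05-03 gives 2024-06-05, which is the last day of the objection period.
The date closing becomes effective: 15 calendar days after 2024-06-05 is 2024-06-20.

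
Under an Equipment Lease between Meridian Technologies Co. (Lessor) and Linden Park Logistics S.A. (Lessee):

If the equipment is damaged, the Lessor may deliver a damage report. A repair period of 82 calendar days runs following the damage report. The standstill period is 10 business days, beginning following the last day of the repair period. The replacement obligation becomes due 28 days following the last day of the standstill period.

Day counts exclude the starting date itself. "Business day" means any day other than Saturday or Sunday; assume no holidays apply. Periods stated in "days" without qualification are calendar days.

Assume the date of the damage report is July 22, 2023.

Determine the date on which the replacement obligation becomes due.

Adding 82 calendar days to July 22, 2023 gives October 12, 2023, which is the last day of the repair period.
The last day of the standstill period: counting 10 business days from Thursday, October 12, 2023 (Oct 13, Oct 16, Oct 17, Oct 18, Oct 19, Oct 20, Oct 23, Oct 24, Oct 25, Oct 26, skipping weekends) reaches Thursday, October 26, 2023.
Adding 28 calendar days to October 26, 2023 gives November 23, 2023, which is the date on which the replacement obligation becomes due.

November 23, 2023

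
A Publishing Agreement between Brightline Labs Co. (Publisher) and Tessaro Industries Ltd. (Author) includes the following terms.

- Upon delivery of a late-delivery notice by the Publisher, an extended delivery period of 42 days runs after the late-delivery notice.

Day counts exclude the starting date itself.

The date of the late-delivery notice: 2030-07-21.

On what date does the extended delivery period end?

The last day of the extended delivery period: 42 calendar days after 2030-07-21 is 2030-09-01.

2030-09-01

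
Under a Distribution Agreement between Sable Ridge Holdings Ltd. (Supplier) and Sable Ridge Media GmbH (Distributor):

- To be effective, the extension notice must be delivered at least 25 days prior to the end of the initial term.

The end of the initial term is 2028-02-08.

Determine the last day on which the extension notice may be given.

2028-02-08 minus 25 days is 2028-01-14.

2028-01-14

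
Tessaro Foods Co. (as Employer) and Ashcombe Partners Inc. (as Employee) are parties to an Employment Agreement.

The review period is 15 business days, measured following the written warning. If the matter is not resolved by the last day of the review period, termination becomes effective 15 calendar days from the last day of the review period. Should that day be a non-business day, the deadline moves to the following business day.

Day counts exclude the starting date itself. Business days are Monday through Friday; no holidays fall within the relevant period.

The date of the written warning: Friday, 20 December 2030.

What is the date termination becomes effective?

27 January 2031

From Friday, 20 December 2030, 15 business days (Dec 23, Dec 24, Dec 25, Dec 26, …, Jan 8, Jan 9, Jan 10, skipping weekends) brings us to Friday, 10 January 2031, which is the last day of the review period.
The date termination becomes effective: 15 calendar days after 10 January 2031 is 25 January 2031. That falls on a Saturday, so it rolls to the next business day, Monday, 27 January 2031.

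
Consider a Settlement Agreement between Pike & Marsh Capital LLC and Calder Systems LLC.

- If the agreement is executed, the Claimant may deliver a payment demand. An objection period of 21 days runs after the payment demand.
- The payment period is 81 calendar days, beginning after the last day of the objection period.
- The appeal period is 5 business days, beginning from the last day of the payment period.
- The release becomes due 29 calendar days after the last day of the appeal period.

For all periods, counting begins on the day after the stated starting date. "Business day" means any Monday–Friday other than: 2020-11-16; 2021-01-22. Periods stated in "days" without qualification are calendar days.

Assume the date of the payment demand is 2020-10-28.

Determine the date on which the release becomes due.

The last day of the objection period: 21 calendar days after 2020-10-28 is 2020-11-18.
The last day of the payment period: 81 calendar days after 2020-11-18 is 2021-02-07.
The last day of the appeal period: counting 5 business days from Sunday, 2021-02-07 (Feb 8, Feb 9, Feb 10, Feb 11, Feb 12, skipping weekends) reaches Friday, 2021-02-12.
The date on which the release becomes due: 2021-02-12 + 29 days = 2021-03-13.

2021-03-13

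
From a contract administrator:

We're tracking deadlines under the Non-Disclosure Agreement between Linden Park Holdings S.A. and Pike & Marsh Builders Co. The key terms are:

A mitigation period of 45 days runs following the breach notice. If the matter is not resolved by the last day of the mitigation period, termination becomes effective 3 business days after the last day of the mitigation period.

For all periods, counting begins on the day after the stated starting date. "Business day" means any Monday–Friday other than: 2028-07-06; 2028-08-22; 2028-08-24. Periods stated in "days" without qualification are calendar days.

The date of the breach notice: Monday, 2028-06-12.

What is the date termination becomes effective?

2028-08-01

The last day of the mitigation period: 45 calendar days after 2028-06-12 is 2028-07-27.
The date termination becomes effective: 3 business days after Thursday, 2028-07-27, skipping weekends — Jul 28, Jul 31, Aug 1 — lands on Tuesday, 2028-08-01.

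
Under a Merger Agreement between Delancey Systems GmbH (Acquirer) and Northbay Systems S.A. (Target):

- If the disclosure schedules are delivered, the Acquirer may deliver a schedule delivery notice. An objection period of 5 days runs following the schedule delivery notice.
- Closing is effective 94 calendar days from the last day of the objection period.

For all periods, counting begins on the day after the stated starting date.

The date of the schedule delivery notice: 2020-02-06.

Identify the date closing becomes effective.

The last day of the objection period: 2020-02-06 + 5 days = 2020-02-11.
Adding 94 calendar days to 2020-02-11 gives 2020-05-15, which is the date closing becomes effective.

2020-05-15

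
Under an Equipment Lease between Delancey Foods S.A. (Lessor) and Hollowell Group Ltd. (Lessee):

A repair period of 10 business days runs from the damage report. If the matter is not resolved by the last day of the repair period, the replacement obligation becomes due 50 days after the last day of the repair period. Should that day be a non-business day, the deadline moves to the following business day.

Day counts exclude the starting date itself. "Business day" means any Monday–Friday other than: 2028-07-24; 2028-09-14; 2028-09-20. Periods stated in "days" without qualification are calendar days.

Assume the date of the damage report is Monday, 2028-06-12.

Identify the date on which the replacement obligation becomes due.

From Monday, 2028-06-12, 10 business days (Jun 13, Jun 14, Jun 15, Jun 16, Jun 19, Jun 20, Jun 21, Jun 22, Jun 23, Jun 26, skipping weekends) brings us to Monday, 2028-06-26, which is the last day of the repair period.
The date on which the replacement obligation becomes due: 2028-06-26 + 50 days = 2028-08-15. 2028-08-15 is a Tuesday and is not a listed holiday, so no roll-forward applies.

2028-08-15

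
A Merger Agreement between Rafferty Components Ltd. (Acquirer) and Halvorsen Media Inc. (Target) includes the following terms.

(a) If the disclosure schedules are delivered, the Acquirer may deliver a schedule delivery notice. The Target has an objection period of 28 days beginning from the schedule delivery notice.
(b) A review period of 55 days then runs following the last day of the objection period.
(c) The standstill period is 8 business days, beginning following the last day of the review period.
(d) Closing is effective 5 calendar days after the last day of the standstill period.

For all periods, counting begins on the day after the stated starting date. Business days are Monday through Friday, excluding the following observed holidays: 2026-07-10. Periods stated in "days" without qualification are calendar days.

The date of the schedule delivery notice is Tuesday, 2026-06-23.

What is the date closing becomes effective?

2026-09-29

The last day of the objection period: 2026-06-23 + 28 days = 2026-07-21.
The last day of the review period: 55 calendar days after 2026-07-21 is 2026-09-14.
The last day of the standstill period: 8 business days after Monday, 2026-09-14, skipping weekends — Sep 15, Sep 16, Sep 17, Sep 18, Sep 21, Sep 22, Sep 23, Sep 24 — lands on Thursday, 2026-09-24.
The date closing becomes effective: 2026-09-24 + 5 days = 2026-09-29.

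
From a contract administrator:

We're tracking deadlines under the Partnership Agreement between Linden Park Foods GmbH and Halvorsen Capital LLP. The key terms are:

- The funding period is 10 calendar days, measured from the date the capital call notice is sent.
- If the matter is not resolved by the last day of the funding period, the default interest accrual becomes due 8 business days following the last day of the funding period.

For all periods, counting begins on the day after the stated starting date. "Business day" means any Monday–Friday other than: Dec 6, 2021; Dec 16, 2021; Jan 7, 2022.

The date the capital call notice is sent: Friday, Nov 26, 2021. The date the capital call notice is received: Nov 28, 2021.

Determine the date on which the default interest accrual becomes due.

The last day of the funding period: Nov 26, 2021 + 10 days = Dec 6, 2021.
The date on which the default interest accrual becomes due: 8 business days after Monday, Dec 6, 2021, skipping weekends and the listed holiday on Dec 16 — Dec 7, Dec 8, Dec 9, Dec 10, Dec 13, Dec 14, Dec 15, Dec 17 — lands on Friday, Dec 17, 2021.

Dec 17, 2021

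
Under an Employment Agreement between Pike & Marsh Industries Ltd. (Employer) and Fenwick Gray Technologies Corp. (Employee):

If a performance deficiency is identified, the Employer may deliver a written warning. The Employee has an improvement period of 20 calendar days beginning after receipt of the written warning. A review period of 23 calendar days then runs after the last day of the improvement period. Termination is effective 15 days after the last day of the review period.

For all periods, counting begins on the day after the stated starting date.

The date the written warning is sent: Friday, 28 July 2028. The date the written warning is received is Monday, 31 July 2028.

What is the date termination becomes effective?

27 September 2028

Adding 20 calendar days to 31 July 2028 gives 20 August 2028, which is the last day of the improvement period.
The last day of the review period: 20 August 2028 + 23 days = 12 September 2028.
The date termination becomes effective: 12 September 2028 + 15 days = 27 September 2028.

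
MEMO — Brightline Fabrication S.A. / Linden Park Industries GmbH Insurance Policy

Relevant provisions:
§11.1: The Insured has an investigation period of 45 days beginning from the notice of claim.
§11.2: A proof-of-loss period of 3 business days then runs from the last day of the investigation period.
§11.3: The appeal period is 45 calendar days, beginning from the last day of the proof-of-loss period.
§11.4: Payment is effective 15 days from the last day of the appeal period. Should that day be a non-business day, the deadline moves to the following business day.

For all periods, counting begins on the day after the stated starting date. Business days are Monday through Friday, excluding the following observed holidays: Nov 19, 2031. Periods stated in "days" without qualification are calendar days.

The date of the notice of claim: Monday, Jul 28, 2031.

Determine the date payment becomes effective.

The last day of the investigation period: Jul 28, 2031 + 45 days = Sep 11, 2031.
The last day of the proof-of-loss period: 3 business days after Thursday, Sep 11, 2031, skipping weekends — Sep 12, Sep 15, Sep 16 — lands on Tuesday, Sep 16, 2031.
The last day of the appeal period: Sep 16, 2031 + 45 days = Oct 31, 2031.
Adding 15 calendar days to Oct 31, 2031 gives Nov 15, 2031, which is the date payment becomes effective. That falls on a Saturday, so it rolls to the next business day, Monday, Nov 17, 2031.

Nov 17, 2031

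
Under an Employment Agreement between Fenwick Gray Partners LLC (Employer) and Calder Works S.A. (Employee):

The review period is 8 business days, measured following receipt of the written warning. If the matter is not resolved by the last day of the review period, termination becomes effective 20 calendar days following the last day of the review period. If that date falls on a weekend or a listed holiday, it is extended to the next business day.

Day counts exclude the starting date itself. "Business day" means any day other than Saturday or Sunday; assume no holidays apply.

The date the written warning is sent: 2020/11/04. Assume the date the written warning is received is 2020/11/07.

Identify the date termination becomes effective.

The last day of the review period: counting 8 business days from Saturday, 2020/11/07 (Nov 9, Nov 10, Nov 11, Nov 12, Nov 13, Nov 16, Nov 17, Nov 18, skipping weekends) reaches Wednesday, 2020/11/18.
The date termination becomes effective: 2020/11/18 + 20 days = 2020/12/08. 2020/12/08 is a Tuesday, so no roll-forward applies.

2020/12/08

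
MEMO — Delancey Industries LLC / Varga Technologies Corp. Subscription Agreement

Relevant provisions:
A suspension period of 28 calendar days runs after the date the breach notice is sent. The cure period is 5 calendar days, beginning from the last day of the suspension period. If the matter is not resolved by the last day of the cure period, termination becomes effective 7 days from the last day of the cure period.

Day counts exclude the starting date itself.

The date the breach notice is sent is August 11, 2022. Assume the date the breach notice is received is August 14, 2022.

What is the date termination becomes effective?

September 20, 2022

The last day of the suspension period: 28 calendar days after August 11, 2022 is September 8, 2022.
Adding 5 calendar days to September 8, 2022 gives September 13, 2022, which is the last day of the cure period.
The date termination becomes effective: September 13, 2022 + 7 days = September 20, 2022.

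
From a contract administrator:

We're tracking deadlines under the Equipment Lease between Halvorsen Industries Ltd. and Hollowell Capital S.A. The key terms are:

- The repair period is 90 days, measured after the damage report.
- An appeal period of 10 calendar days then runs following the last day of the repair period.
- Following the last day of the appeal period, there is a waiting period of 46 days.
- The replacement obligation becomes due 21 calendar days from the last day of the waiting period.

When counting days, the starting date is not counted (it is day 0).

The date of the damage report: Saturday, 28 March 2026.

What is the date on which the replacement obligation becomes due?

11 September 2026

The last day of the repair period: 90 calendar days after 28 March 2026 is 26 June 2026.
The last day of the appeal period: 26 June 2026 + 10 days = 6 July 2026.
Adding 46 calendar days to 6 July 2026 gives 21 August 2026, which is the last day of the waiting period.
Adding 21 calendar days to 21 August 2026 gives 11 September 2026, which is the date on which the replacement obligation becomes due.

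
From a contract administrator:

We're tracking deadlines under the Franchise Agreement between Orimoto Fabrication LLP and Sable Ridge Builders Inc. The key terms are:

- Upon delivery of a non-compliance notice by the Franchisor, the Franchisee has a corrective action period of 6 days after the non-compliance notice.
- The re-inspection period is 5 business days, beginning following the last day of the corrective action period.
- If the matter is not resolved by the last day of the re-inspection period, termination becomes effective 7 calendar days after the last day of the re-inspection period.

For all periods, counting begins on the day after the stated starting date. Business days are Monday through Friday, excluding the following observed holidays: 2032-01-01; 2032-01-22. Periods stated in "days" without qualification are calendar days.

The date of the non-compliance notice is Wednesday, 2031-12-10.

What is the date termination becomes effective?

Adding 6 calendar days to 2031-12-10 gives 2031-12-16, which is the last day of the corrective action period.
The last day of the re-inspection period: 5 business days after Tuesday, 2031-12-16, skipping weekends — Dec 17, Dec 18, Dec 19, Dec 22, Dec 23 — lands on Tuesday, 2031-12-23.
Adding 7 calendar days to 2031-12-23 gives 2031-12-30, which is the date termination becomes effective.

2031-12-30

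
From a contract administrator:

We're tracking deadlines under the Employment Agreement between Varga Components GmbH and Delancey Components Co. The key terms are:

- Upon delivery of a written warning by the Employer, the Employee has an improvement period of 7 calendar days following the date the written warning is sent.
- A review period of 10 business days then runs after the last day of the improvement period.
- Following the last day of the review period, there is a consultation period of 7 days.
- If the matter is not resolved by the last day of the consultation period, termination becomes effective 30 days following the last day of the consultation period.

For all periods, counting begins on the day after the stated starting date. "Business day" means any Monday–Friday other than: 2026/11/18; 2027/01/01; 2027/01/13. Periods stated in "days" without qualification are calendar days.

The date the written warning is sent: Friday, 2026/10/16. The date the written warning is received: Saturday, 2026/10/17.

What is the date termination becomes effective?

2026/12/13

The last day of the improvement period: 2026/10/16 + 7 days = 2026/10/23.
From Friday, 2026/10/23, 10 business days (Oct 26, Oct 27, Oct 28, Oct 29, Oct 30, Nov 2, Nov 3, Nov 4, Nov 5, Nov 6, skipping weekends) brings us to Friday, 2026/11/06, which is the last day of the review period.
The last day of the consultation period: 7 calendar days after 2026/11/06 is 2026/11/13.
The date termination becomes effective: 2026/11/13 + 30 days = 2026/12/13.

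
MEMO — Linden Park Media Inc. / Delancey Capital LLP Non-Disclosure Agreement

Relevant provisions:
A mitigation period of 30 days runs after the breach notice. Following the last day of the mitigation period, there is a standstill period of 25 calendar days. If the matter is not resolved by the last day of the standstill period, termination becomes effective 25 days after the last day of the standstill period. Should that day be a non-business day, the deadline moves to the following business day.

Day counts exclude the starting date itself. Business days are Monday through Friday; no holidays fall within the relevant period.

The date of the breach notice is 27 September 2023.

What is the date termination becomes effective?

18 December 2023

The last day of the mitigation period: 30 calendar days after 27 September 2023 is 27 October 2023.
The last day of the standstill period: 27 October 2023 + 25 days = 21 November 2023.
Adding 25 calendar days to 21 November 2023 gives 16 December 2023, which is the date termination becomes effective. That falls on a Saturday, so it rolls to the next business day, Monday, 18 December 2023.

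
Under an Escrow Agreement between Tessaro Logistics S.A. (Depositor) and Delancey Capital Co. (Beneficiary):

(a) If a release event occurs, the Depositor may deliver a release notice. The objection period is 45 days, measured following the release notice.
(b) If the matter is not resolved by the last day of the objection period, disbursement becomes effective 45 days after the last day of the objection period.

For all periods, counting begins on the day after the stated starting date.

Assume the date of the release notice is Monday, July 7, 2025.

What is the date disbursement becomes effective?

October 5, 2025

The last day of the objection period: July 7, 2025 + 45 days = August 21, 2025.
The date disbursement becomes effective: August 21, 2025 + 45 days = October 5, 2025.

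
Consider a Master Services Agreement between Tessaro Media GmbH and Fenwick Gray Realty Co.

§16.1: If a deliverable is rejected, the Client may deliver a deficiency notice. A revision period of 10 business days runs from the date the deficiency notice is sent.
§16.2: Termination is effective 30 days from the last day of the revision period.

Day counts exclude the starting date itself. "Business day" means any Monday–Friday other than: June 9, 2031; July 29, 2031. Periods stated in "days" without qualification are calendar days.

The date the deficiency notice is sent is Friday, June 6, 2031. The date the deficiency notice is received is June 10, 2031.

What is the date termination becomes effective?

The last day of the revision period: counting 10 business days from Friday, June 6, 2031 (Jun 10, Jun 11, Jun 12, Jun 13, Jun 16, Jun 17, Jun 18, Jun 19, Jun 20, Jun 23, skipping weekends and the listed holiday on Jun 9) reaches Monday, June 23, 2031.
The date termination becomes effective: 30 calendar days after June 23, 2031 is July 23, 2031.

July 23, 2031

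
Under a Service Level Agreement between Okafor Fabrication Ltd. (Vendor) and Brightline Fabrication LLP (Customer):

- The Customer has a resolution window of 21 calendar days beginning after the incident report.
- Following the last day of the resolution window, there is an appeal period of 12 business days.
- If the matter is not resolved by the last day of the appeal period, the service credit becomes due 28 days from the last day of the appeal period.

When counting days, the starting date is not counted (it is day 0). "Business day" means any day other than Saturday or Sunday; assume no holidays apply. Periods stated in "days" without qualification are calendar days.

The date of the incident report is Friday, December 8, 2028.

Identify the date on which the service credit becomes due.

February 13, 2029

The last day of the resolution window: 21 calendar days after December 8, 2028 is December 29, 2028.
The last day of the appeal period: 12 business days after Friday, December 29, 2028, skipping weekends — Jan 1, Jan 2, Jan 3, Jan 4, …, Jan 12, Jan 15, Jan 16 — lands on Tuesday, January 16, 2029.
Adding 28 calendar days to January 16, 2029 gives February 13, 2029, which is the date on which the service credit becomes due.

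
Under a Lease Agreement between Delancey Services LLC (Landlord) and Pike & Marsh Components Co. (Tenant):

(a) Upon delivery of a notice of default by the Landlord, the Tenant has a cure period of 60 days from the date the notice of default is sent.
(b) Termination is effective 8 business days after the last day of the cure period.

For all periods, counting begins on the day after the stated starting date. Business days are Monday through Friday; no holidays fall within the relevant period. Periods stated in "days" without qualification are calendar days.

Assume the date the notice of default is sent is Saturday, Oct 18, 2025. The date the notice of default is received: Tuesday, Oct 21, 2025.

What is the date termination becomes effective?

The last day of the cure period: Oct 18, 2025 + 60 days = Dec 17, 2025.
From Wednesday, Dec 17, 2025, 8 business days (Dec 18, Dec 19, Dec 22, Dec 23, Dec 24, Dec 25, Dec 26, Dec 29, skipping weekends) brings us to Monday, Dec 29, 2025, which is the date termination becomes effective.

Dec 29, 2025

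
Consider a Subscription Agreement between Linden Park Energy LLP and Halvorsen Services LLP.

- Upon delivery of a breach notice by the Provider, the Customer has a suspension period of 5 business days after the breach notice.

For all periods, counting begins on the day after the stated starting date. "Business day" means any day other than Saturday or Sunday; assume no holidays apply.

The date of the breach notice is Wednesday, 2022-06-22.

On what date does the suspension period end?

2022-06-29

From Wednesday, 2022-06-22, 5 business days (Jun 23, Jun 24, Jun 27, Jun 28, Jun 29, skipping weekends) brings us to Wednesday, 2022-06-29, which is the last day of the suspension period.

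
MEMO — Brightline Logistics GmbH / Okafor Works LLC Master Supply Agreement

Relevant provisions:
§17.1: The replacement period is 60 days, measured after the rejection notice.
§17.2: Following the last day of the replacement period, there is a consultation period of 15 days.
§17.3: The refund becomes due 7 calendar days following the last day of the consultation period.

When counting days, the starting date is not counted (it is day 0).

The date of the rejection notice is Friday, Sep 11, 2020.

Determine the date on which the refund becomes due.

The last day of the replacement period: Sep 11, 2020 + 60 days = Nov 10, 2020.
The last day of the consultation period: Nov 10, 2020 + 15 days = Nov 25, 2020.
The date on which the refund becomes due: Nov 25, 2020 + 7 days = Dec 2, 2020.

Dec 2, 2020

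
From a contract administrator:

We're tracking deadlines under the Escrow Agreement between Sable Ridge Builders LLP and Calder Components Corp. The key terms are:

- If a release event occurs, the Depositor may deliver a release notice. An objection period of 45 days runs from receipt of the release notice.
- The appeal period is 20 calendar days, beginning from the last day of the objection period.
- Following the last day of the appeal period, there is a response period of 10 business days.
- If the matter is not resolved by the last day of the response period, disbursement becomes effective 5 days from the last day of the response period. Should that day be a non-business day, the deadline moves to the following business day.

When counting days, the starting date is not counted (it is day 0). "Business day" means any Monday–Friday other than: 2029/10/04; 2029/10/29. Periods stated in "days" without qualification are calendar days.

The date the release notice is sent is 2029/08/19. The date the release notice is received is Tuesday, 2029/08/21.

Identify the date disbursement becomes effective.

The last day of the objection period: 45 calendar days after 2029/08/21 is 2029/10/05.
Adding 20 calendar days to 2029/10/05 gives 2029/10/25, which is the last day of the appeal period.
The last day of the response period: counting 10 business days from Thursday, 2029/10/25 (Oct 26, Oct 30, Oct 31, Nov 1, Nov 2, Nov 5, Nov 6, Nov 7, Nov 8, Nov 9, skipping weekends and the listed holiday on Oct 29) reaches Friday, 2029/11/09.
Adding 5 calendar days to 2029/11/09 gives 2029/11/14, which is the date disbursement becomes effective. 2029/11/14 is a Wednesday and is not a listed holiday, so no roll-forward applies.

2029/11/14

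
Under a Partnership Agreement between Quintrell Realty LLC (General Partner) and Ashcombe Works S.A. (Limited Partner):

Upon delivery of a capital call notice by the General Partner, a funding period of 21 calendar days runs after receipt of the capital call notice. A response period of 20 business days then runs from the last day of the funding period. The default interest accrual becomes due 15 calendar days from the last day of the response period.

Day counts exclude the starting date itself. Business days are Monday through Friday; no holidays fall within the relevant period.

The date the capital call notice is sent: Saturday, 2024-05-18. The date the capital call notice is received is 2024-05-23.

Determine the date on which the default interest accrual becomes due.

The last day of the funding period: 21 calendar days after 2024-05-23 is 2024-06-13.
The last day of the response period: 20 business days after Thursday, 2024-06-13, skipping weekends — Jun 14, Jun 17, Jun 18, Jun 19, …, Jul 9, Jul 10, Jul 11 — lands on Thursday, 2024-07-11.
The date on which the default interest accrual becomes due: 15 calendar days after 2024-07-11 is 2024-07-26.

2024-07-26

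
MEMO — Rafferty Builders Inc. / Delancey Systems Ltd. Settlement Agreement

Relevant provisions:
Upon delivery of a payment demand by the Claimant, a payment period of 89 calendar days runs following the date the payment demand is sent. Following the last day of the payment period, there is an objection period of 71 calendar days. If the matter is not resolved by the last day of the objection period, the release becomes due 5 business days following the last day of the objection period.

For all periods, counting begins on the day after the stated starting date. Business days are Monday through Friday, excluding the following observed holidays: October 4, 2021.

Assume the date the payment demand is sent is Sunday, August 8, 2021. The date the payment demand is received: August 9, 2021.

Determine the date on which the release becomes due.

The last day of the payment period: 89 calendar days after August 8, 2021 is November 5, 2021.
The last day of the objection period: November 5, 2021 + 71 days = January 15, 2022.
The date on which the release becomes due: counting 5 business days from Saturday, January 15, 2022 (Jan 17, Jan 18, Jan 19, Jan 20, Jan 21, skipping weekends) reaches Friday, January 21, 2022.

January 21, 2022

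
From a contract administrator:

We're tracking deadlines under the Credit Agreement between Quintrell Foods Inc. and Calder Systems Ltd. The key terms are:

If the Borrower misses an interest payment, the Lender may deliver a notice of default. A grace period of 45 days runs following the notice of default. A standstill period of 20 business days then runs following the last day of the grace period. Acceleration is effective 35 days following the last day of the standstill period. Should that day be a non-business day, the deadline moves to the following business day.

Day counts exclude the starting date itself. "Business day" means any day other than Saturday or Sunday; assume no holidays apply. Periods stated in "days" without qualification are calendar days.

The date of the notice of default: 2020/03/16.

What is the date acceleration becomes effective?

2020/07/02

The last day of the grace period: 2020/03/16 + 45 days = 2020/04/30.
From Thursday, 2020/04/30, 20 business days (May 1, May 4, May 5, May 6, …, May 26, May 27, May 28, skipping weekends) brings us to Thursday, 2020/05/28, which is the last day of the standstill period.
The date acceleration becomes effective: 2020/05/28 + 35 days = 2020/07/02. 2020/07/02 is a Thursday, so no roll-forward applies.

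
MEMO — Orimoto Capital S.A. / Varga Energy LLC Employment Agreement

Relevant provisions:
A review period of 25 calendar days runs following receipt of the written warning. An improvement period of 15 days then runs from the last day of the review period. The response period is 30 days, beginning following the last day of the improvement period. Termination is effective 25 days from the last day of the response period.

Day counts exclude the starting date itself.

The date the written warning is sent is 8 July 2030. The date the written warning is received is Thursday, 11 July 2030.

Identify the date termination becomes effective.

14 October 2030

Adding 25 calendar days to 11 July 2030 gives 5 August 2030, which is the last day of the review period.
Adding 15 calendar days to 5 August 2030 gives 20 August 2030, which is the last day of the improvement period.
The last day of the response period: 20 August 2030 + 30 days = 19 September 2030.
Adding 25 calendar days to 19 September 2030 gives 14 October 2030, which is the date termination becomes effective.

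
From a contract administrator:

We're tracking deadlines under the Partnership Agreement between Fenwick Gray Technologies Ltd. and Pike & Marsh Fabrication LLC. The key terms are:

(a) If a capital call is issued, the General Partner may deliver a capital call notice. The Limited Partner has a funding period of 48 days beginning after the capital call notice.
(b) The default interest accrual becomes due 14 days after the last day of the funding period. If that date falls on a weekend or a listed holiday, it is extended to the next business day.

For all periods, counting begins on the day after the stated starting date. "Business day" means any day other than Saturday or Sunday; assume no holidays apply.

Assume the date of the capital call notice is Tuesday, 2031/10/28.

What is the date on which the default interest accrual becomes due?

The last day of the funding period: 2031/10/28 + 48 days = 2031/12/15.
The date on which the default interest accrual becomes due: 14 calendar days after 2031/12/15 is 2031/12/29. 2031/12/29 is a Monday, so no roll-forward applies.

2031/12/29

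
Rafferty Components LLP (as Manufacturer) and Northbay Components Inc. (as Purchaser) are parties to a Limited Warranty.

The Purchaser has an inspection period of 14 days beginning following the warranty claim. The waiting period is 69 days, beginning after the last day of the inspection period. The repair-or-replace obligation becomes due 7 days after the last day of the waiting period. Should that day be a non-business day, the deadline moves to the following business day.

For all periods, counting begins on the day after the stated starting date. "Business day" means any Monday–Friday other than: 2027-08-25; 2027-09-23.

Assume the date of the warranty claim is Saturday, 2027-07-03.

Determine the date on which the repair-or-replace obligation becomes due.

2027-10-01

Adding 14 calendar days to 2027-07-03 gives 2027-07-17, which is the last day of the inspection period.
Adding 69 calendar days to 2027-07-17 gives 2027-09-24, which is the last day of the waiting period.
The date on which the repair-or-replace obligation becomes due: 7 calendar days after 2027-09-24 is 2027-10-01. 2027-10-01 is a Friday and is not a listed holiday, so no roll-forward applies.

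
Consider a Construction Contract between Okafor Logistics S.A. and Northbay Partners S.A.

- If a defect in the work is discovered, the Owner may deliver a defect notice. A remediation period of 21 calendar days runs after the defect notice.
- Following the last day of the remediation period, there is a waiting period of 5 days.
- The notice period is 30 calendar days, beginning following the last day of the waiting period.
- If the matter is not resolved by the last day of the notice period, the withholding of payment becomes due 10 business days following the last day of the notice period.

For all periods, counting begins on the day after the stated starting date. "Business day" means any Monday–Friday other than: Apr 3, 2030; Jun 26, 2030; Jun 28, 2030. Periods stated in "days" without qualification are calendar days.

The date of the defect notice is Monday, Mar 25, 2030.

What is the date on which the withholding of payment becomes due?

Adding 21 calendar days to Mar 25, 2030 gives Apr 15, 2030, which is the last day of the remediation period.
Adding 5 calendar days to Apr 15, 2030 gives Apr 20, 2030, which is the last day of the waiting period.
Adding 30 calendar days to Apr 20, 2030 gives May 20, 2030, which is the last day of the notice period.
From Monday, May 20, 2030, 10 business days (May 21, May 22, May 23, May 24, May 27, May 28, May 29, May 30, May 31, Jun 3, skipping weekends) brings us to Monday, Jun 3, 2030, which is the date on which the withholding of payment becomes due.

Jun 3, 2030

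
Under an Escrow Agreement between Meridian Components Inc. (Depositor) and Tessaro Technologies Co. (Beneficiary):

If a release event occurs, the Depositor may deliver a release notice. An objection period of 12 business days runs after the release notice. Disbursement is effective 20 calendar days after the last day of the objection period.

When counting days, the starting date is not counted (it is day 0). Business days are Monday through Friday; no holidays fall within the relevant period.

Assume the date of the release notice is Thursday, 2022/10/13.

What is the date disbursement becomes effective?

2022/11/20

The last day of the objection period: counting 12 business days from Thursday, 2022/10/13 (Oct 14, Oct 17, Oct 18, Oct 19, …, Oct 27, Oct 28, Oct 31, skipping weekends) reaches Monday, 2022/10/31.
The date disbursement becomes effective: 2022/10/31 + 20 days = 2022/11/20.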